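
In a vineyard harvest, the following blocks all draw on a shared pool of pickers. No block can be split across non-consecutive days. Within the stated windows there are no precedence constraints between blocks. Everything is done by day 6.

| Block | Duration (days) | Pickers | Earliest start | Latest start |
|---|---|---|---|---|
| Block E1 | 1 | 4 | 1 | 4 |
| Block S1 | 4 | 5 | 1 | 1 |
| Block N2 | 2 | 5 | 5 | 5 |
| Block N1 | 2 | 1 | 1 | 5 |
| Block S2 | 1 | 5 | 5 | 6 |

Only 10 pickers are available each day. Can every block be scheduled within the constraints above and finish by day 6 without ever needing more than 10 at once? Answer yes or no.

Schedule Block E1@1, Block S1@1, Block N2@5, Block N1@1, Block S2@5: d1:10  d2:6  d3:5  d4:5  d5:10  d6:5 — peak 10 ≤ 10.

yes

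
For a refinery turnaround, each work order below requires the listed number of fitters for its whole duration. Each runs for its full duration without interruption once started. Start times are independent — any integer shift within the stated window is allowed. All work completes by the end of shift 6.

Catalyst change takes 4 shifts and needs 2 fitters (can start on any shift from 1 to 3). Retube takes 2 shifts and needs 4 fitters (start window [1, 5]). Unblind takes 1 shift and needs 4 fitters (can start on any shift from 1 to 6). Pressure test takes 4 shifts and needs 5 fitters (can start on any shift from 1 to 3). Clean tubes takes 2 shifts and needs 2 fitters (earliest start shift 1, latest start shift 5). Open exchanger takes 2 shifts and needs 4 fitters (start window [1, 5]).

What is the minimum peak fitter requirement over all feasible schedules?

10

Early-start (Catalyst change@1, Retube@1, Unblind@1, Pressure test@1, Clean tubes@1, Open exchanger@1) gives peak 21: s1:21  s2:17  s3:7  s4:7  s5:0  s6:0.
Shift Pressure test→3, Clean tubes→2, Open exchanger→5.
Schedule Catalyst change@1, Retube@1, Unblind@1, Pressure test@3, Clean tubes@2, Open exchanger@5: s1:10  s2:8  s3:9  s4:7  s5:9  s6:9 — peak 10.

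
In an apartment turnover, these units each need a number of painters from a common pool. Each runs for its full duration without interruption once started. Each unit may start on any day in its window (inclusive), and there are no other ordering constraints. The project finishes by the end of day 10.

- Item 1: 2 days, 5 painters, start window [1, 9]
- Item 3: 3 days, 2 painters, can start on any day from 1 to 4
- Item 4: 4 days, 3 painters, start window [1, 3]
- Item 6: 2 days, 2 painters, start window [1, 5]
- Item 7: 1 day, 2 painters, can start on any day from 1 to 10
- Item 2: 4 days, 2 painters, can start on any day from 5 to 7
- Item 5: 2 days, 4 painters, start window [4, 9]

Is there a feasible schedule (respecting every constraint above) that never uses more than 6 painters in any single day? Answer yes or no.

yes

Schedule Item 1@9, Item 3@1, Item 4@1, Item 6@4, Item 7@5, Item 2@5, Item 5@6: d1:5  d2:5  d3:5  d4:5  d5:6  d6:6  d7:6  d8:2  d9:5  d10:5 — peak 6 ≤ 6.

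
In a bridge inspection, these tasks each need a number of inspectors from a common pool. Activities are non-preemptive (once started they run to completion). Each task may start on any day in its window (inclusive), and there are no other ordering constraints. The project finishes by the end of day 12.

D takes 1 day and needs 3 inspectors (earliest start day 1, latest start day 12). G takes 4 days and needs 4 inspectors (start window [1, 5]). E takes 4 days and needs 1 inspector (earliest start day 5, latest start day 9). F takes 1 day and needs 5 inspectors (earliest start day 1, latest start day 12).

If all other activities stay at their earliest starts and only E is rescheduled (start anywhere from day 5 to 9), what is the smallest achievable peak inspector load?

E@5: d1:12  d2:4  d3:4  d4:4  d5:1  d6:1  d7:1  d8:1  d9:0  d10:0  d11:0  d12:0 → peak 12
E@6: d1:12  d2:4  d3:4  d4:4  d5:0  d6:1  d7:1  d8:1  d9:1  d10:0  d11:0  d12:0 → peak 12
E@7: d1:12  d2:4  d3:4  d4:4  d5:0  d6:0  d7:1  d8:1  d9:1  d10:1  d11:0  d12:0 → peak 12
E@8: d1:12  d2:4  d3:4  d4:4  d5:0  d6:0  d7:0  d8:1  d9:1  d10:1  d11:1  d12:0 → peak 12
E@9: d1:12  d2:4  d3:4  d4:4  d5:0  d6:0  d7:0  d8:0  d9:1  d10:1  d11:1  d12:1 → peak 12
Best is E@5, peak 12.

12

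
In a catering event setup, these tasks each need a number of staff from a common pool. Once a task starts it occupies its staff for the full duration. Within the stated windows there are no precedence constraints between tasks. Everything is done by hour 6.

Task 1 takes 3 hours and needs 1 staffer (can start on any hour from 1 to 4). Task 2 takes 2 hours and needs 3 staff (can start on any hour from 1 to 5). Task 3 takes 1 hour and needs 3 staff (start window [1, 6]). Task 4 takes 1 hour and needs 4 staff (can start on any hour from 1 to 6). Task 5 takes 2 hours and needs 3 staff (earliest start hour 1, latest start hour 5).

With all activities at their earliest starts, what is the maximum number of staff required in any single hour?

14

Early-start schedule: Task 1@1, Task 2@1, Task 3@1, Task 4@1, Task 5@1.
Load per hour: hour 1: 14, hour 2: 7, hour 3: 1, hour 4: 0, hour 5: 0, hour 6: 0.
Peak is 14.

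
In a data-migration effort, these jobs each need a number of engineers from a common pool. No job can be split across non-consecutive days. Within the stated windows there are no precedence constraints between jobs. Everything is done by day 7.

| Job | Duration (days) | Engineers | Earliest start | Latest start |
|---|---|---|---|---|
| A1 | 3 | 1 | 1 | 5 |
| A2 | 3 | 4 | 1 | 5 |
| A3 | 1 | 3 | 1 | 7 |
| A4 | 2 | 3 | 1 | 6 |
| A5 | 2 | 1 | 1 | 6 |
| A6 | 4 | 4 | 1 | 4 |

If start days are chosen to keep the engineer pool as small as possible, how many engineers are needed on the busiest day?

Early-start (A1@1, A2@1, A3@1, A4@1, A5@1, A6@1) gives peak 16: d1:16  d2:13  d3:9  d4:4  d5:0  d6:0  d7:0.
Shift A3→4, A4→5, A6→4.
Schedule A1@1, A2@1, A3@4, A4@5, A5@1, A6@4: d1:6  d2:6  d3:5  d4:7  d5:7  d6:7  d7:4 — peak 7.

7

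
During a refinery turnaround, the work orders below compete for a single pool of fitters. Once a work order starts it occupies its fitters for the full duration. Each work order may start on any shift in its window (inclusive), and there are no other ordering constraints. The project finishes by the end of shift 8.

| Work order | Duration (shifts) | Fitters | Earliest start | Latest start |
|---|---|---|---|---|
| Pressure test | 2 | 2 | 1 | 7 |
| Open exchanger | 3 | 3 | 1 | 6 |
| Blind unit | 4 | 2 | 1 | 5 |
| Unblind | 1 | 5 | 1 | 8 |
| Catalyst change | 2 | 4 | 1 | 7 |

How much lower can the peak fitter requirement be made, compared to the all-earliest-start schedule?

Early-start peak: s1:16  s2:11  s3:5  s4:2  s5:0  s6:0  s7:0  s8:0 ⇒ 16.
Leveled (Pressure test@1, Open exchanger@3, Blind unit@1, Unblind@6, Catalyst change@7): s1:4  s2:4  s3:5  s4:5  s5:3  s6:5  s7:4  s8:4 ⇒ 5.
Reduction 16 − 5 = 11.

11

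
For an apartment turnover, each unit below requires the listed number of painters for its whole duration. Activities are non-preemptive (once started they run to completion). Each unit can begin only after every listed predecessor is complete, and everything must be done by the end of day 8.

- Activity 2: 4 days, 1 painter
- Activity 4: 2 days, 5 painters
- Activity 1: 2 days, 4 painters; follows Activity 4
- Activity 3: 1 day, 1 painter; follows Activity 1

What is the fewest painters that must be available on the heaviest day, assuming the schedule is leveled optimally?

5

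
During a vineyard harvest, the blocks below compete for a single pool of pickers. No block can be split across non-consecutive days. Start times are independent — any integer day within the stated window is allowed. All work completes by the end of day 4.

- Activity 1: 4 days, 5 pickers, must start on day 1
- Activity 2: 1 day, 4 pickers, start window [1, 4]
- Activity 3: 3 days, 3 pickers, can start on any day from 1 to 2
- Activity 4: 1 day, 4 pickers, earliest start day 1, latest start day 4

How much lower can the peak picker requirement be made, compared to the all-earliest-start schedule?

Early-start peak: d1:16  d2:8  d3:8  d4:5 ⇒ 16.
Leveled (Activity 1@1, Activity 2@1, Activity 3@1, Activity 4@2): d1:12  d2:12  d3:8  d4:5 ⇒ 12.
Reduction 16 − 12 = 4.

4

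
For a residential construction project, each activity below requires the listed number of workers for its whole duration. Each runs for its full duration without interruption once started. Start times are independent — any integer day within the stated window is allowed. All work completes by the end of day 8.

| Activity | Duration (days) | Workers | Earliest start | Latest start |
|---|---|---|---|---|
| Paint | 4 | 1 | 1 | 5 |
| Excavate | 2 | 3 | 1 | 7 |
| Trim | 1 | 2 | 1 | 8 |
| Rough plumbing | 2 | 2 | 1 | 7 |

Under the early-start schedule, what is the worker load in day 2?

6

At early start, day 2 has: Paint, Excavate, Rough plumbing.
Demand: 1 + 3 + 2 = 6.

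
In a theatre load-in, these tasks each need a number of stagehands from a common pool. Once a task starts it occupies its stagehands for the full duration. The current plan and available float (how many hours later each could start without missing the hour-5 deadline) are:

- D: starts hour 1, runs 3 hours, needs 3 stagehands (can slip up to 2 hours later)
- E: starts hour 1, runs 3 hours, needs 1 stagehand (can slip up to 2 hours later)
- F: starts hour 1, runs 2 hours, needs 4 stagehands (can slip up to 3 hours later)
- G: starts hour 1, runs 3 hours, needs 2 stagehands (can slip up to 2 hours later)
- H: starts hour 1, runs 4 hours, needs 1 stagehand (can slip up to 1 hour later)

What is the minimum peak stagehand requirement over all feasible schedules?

7

Early-start (D@1, E@1, F@1, G@1, H@1) gives peak 11: h1:11  h2:11  h3:7  h4:1  h5:0.
Shift F→4.
Schedule D@1, E@1, F@4, G@1, H@1: h1:7  h2:7  h3:7  h4:5  h5:4 — peak 7.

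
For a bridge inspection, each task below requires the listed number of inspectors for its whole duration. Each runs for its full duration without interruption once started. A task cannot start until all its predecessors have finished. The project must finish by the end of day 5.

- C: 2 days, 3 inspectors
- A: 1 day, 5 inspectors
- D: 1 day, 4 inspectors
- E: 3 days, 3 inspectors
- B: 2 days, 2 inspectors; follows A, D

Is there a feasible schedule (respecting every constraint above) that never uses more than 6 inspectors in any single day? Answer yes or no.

no

The minimum achievable peak is 7; 6 < 7, so no feasible schedule stays within the cap.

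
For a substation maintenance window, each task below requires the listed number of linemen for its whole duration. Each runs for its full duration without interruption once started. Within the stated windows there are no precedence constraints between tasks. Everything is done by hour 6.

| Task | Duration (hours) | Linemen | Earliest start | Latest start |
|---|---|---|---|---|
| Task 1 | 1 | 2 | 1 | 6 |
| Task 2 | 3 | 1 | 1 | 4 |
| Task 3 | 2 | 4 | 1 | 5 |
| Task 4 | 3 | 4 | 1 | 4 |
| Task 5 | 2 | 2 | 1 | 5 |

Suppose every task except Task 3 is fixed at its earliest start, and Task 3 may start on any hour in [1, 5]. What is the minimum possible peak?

9

Task 3@1: h1:13  h2:11  h3:5  h4:0  h5:0  h6:0 → peak 13
Task 3@2: h1:9  h2:11  h3:9  h4:0  h5:0  h6:0 → peak 11
Task 3@3: h1:9  h2:7  h3:9  h4:4  h5:0  h6:0 → peak 9
Task 3@4: h1:9  h2:7  h3:5  h4:4  h5:4  h6:0 → peak 9
Task 3@5: h1:9  h2:7  h3:5  h4:0  h5:4  h6:4 → peak 9
Best is Task 3@3, peak 9.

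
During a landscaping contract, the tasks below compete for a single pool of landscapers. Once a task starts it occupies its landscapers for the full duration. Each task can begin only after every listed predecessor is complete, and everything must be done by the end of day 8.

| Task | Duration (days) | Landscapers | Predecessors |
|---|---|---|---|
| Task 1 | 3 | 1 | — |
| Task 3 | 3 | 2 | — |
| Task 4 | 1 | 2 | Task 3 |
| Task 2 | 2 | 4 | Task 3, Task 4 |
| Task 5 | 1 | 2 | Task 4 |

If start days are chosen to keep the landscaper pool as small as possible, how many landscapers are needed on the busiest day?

4

Early-start (Task 1@1, Task 3@1, Task 4@4, Task 2@5, Task 5@5) gives peak 6: d1:3  d2:3  d3:3  d4:2  d5:6  d6:4  d7:0  d8:0.
Shift Task 5→7.
Schedule Task 1@1, Task 3@1, Task 4@4, Task 2@5, Task 5@7: d1:3  d2:3  d3:3  d4:2  d5:4  d6:4  d7:2  d8:0 — peak 4.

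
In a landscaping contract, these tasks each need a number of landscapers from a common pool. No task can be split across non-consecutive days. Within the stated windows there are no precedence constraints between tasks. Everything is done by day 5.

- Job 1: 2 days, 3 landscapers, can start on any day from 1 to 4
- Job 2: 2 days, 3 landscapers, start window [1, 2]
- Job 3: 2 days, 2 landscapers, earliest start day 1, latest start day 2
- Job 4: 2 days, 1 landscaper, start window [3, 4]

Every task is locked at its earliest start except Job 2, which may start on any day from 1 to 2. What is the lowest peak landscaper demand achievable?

8

Job 2@1: d1:8  d2:8  d3:1  d4:1  d5:0 → peak 8
Job 2@2: d1:5  d2:8  d3:4  d4:1  d5:0 → peak 8
Best is Job 2@1, peak 8.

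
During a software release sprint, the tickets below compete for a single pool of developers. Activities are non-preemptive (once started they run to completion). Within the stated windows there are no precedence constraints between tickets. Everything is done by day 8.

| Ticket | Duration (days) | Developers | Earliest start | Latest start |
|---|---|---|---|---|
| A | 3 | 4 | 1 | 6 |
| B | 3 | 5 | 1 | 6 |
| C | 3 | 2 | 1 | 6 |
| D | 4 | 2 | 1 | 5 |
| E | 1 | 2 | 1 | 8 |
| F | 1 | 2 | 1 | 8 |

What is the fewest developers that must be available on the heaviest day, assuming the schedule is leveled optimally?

7

Early-start (A@1, B@1, C@1, D@1, E@1, F@1) gives peak 17: d1:17  d2:13  d3:13  d4:2  d5:0  d6:0  d7:0  d8:0.
Shift B→4, D→4, E→7, F→7.
Schedule A@1, B@4, C@1, D@4, E@7, F@7: d1:6  d2:6  d3:6  d4:7  d5:7  d6:7  d7:6  d8:0 — peak 7.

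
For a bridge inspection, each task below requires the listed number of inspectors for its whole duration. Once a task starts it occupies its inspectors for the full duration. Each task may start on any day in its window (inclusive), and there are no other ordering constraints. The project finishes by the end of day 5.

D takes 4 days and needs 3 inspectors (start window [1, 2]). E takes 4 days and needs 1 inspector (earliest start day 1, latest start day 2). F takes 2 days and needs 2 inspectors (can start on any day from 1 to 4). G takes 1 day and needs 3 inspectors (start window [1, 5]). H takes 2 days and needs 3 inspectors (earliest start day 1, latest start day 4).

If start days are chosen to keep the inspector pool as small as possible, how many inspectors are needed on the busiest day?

7

Early-start (D@1, E@1, F@1, G@1, H@1) gives peak 12: d1:12  d2:9  d3:4  d4:4  d5:0.
Shift G→3, H→4.
Schedule D@1, E@1, F@1, G@3, H@4: d1:6  d2:6  d3:7  d4:7  d5:3 — peak 7.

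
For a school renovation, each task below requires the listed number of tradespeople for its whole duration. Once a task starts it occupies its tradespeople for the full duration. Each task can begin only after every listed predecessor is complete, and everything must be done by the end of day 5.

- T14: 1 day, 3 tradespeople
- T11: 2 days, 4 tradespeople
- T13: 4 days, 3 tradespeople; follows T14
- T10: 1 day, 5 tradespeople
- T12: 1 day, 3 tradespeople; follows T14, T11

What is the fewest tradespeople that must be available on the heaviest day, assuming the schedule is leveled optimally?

8

Early-start (T14@1, T11@1, T13@2, T10@1, T12@3) gives peak 12: d1:12  d2:7  d3:6  d4:3  d5:3.
Shift T10→3, T12→4.
Schedule T14@1, T11@1, T13@2, T10@3, T12@4: d1:7  d2:7  d3:8  d4:6  d5:3 — peak 8.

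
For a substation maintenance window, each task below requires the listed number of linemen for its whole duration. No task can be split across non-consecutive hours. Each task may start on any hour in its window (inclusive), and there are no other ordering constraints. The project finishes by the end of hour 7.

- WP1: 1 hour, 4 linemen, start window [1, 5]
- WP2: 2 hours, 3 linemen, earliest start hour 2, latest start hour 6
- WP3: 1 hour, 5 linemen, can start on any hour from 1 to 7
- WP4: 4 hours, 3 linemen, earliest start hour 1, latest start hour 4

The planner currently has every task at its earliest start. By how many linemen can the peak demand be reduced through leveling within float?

6

Early-start peak: h1:12  h2:6  h3:6  h4:3  h5:0  h6:0  h7:0 ⇒ 12.
Leveled (WP1@1, WP2@2, WP3@6, WP4@2): h1:4  h2:6  h3:6  h4:3  h5:3  h6:5  h7:0 ⇒ 6.
Reduction 12 − 6 = 6.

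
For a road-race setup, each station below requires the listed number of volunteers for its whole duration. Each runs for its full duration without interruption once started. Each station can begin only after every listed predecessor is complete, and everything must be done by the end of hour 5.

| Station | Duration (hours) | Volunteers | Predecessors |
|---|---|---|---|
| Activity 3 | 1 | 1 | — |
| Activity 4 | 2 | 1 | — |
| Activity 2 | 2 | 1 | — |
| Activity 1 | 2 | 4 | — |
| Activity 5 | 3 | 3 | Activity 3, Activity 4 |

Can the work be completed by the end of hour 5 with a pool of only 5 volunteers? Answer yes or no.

no

The minimum achievable peak is 6; 5 < 6, so no feasible schedule stays within the cap.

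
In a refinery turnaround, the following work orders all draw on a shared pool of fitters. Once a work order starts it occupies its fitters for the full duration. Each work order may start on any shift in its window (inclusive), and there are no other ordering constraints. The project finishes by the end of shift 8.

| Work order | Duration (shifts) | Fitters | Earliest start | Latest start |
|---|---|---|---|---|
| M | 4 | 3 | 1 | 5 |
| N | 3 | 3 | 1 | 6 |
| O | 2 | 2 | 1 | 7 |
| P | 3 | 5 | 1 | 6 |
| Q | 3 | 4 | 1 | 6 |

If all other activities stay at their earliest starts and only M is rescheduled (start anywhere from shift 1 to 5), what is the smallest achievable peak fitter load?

14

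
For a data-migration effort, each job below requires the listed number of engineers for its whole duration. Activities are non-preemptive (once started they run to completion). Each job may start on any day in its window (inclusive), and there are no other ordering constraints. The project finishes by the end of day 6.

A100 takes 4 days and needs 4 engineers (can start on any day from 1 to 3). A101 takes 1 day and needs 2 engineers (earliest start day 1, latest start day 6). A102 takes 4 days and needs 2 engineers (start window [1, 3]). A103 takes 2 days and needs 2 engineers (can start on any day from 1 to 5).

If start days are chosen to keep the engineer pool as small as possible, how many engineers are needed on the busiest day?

6

Early-start (A100@1, A101@1, A102@1, A103@1) gives peak 10: d1:10  d2:8  d3:6  d4:6  d5:0  d6:0.
Shift A102→2, A103→5.
Schedule A100@1, A101@1, A102@2, A103@5: d1:6  d2:6  d3:6  d4:6  d5:4  d6:2 — peak 6.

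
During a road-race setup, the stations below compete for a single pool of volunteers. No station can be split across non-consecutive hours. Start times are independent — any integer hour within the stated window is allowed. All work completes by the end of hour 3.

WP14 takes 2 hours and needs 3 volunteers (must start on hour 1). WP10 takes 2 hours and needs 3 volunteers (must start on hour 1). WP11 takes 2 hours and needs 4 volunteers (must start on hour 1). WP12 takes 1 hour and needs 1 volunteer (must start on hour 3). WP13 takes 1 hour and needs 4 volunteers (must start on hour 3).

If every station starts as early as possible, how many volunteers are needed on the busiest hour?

10

Early-start schedule: WP14@1, WP10@1, WP11@1, WP12@3, WP13@3.
Load per hour: hour 1: 10, hour 2: 10, hour 3: 5.
Peak is 10.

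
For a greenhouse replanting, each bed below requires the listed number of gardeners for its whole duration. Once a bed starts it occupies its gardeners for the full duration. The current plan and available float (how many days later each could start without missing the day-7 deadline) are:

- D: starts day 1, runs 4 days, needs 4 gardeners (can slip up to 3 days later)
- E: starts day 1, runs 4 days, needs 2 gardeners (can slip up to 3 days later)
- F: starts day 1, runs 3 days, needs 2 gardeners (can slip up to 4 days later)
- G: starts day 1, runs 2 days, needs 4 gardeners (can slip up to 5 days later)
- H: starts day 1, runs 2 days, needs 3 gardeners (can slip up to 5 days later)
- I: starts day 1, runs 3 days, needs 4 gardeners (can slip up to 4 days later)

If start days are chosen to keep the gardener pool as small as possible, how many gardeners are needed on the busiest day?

9

Early-start (D@1, E@1, F@1, G@1, H@1, I@1) gives peak 19: d1:19  d2:19  d3:12  d4:6  d5:0  d6:0  d7:0.
Shift G→6, H→4, I→5.
Schedule D@1, E@1, F@1, G@6, H@4, I@5: d1:8  d2:8  d3:8  d4:9  d5:7  d6:8  d7:8 — peak 9.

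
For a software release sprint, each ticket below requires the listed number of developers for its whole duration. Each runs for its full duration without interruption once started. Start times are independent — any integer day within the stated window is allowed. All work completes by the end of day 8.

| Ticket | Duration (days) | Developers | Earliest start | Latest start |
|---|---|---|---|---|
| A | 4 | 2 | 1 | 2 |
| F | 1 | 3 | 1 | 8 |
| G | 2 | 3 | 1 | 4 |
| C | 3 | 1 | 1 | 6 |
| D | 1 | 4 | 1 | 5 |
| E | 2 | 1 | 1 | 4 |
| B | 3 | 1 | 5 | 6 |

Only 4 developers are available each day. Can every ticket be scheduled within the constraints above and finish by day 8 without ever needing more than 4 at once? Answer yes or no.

no

The minimum achievable peak is 5; 4 < 5, so no feasible schedule stays within the cap.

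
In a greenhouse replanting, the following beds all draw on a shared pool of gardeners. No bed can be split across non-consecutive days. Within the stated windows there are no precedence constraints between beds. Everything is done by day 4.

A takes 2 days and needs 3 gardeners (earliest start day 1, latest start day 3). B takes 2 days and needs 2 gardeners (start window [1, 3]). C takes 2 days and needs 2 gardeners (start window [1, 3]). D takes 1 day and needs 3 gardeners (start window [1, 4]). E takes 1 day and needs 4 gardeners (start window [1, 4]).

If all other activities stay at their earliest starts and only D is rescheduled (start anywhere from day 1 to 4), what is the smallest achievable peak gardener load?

D@1: d1:14  d2:7  d3:0  d4:0 → peak 14
D@2: d1:11  d2:10  d3:0  d4:0 → peak 11
D@3: d1:11  d2:7  d3:3  d4:0 → peak 11
D@4: d1:11  d2:7  d3:0  d4:3 → peak 11
Best is D@2, peak 11.

11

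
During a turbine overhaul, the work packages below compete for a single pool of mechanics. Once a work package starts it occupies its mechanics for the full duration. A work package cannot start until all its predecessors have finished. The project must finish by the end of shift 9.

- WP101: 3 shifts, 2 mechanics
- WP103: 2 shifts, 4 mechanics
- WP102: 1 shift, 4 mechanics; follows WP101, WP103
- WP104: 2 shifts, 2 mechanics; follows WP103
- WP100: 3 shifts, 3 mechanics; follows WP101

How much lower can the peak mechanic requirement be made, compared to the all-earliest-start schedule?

5

Early-start peak: s1:6  s2:6  s3:4  s4:9  s5:3  s6:3  s7:0  s8:0  s9:0 ⇒ 9.
Leveled (WP101@3, WP103@1, WP102@6, WP104@3, WP100@7): s1:4  s2:4  s3:4  s4:4  s5:2  s6:4  s7:3  s8:3  s9:3 ⇒ 4.
Reduction 9 − 4 = 5.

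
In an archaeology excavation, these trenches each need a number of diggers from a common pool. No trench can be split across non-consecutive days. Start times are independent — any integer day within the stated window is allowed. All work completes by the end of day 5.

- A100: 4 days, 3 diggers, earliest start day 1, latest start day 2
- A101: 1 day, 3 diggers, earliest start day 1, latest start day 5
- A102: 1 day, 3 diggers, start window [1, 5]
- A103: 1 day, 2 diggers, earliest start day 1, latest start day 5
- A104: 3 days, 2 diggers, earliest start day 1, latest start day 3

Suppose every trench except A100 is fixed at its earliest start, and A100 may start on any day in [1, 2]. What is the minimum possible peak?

10

A100@1: d1:13  d2:5  d3:5  d4:3  d5:0 → peak 13
A100@2: d1:10  d2:5  d3:5  d4:3  d5:3 → peak 10
Best is A100@2, peak 10.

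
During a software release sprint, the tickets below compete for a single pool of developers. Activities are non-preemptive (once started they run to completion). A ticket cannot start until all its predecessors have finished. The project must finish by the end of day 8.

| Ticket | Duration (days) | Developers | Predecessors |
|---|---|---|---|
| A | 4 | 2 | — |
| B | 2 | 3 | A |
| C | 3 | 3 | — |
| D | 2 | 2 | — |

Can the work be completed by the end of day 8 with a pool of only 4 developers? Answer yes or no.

no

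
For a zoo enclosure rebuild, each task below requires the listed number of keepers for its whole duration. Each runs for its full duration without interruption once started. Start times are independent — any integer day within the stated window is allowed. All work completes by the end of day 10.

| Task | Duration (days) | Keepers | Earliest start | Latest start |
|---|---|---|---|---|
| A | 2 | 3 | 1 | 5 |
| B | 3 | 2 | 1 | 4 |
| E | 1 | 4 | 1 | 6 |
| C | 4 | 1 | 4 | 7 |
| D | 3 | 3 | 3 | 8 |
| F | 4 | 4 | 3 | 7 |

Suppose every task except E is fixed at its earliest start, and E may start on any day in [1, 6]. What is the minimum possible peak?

9

E@1: d1:9  d2:5  d3:9  d4:8  d5:8  d6:5  d7:1  d8:0  d9:0  d10:0 → peak 9
E@2: d1:5  d2:9  d3:9  d4:8  d5:8  d6:5  d7:1  d8:0  d9:0  d10:0 → peak 9
E@3: d1:5  d2:5  d3:13  d4:8  d5:8  d6:5  d7:1  d8:0  d9:0  d10:0 → peak 13
E@4: d1:5  d2:5  d3:9  d4:12  d5:8  d6:5  d7:1  d8:0  d9:0  d10:0 → peak 12
E@5: d1:5  d2:5  d3:9  d4:8  d5:12  d6:5  d7:1  d8:0  d9:0  d10:0 → peak 12
E@6: d1:5  d2:5  d3:9  d4:8  d5:8  d6:9  d7:1  d8:0  d9:0  d10:0 → peak 9
Best is E@1, peak 9.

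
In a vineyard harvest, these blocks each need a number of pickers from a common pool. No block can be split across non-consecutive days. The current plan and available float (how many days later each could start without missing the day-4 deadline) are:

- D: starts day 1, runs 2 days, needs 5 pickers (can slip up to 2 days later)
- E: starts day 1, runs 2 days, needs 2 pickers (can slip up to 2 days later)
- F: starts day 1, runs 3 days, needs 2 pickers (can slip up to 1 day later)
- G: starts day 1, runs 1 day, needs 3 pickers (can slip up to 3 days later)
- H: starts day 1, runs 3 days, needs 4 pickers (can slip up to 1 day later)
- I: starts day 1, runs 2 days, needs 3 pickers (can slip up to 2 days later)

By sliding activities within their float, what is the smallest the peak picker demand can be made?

11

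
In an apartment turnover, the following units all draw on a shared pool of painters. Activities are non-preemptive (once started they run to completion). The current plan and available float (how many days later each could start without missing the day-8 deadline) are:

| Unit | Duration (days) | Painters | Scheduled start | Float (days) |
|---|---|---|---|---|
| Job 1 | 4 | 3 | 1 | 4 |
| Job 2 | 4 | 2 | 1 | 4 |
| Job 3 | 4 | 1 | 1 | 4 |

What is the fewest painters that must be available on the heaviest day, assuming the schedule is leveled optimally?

3

Early-start (Job 1@1, Job 2@1, Job 3@1) gives peak 6: d1:6  d2:6  d3:6  d4:6  d5:0  d6:0  d7:0  d8:0.
Shift Job 2→5, Job 3→5.
Schedule Job 1@1, Job 2@5, Job 3@5: d1:3  d2:3  d3:3  d4:3  d5:3  d6:3  d7:3  d8:3 — peak 3.
Total painter-days = 24 over 8 days ⇒ peak ≥ ⌈24/8⌉ = 3, so 3 is optimal.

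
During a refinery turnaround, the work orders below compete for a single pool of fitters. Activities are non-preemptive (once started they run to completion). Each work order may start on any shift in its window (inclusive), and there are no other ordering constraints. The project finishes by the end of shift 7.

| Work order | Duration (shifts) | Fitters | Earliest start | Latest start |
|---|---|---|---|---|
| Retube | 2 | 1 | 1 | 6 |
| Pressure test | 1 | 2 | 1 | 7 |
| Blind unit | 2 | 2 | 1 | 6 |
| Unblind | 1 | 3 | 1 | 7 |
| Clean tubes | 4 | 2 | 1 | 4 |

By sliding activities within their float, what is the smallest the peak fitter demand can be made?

Early-start (Retube@1, Pressure test@1, Blind unit@1, Unblind@1, Clean tubes@1) gives peak 10: s1:10  s2:5  s3:2  s4:2  s5:0  s6:0  s7:0.
Shift Blind unit→2, Unblind→7, Clean tubes→3.
Schedule Retube@1, Pressure test@1, Blind unit@2, Unblind@7, Clean tubes@3: s1:3  s2:3  s3:4  s4:2  s5:2  s6:2  s7:3 — peak 4.

4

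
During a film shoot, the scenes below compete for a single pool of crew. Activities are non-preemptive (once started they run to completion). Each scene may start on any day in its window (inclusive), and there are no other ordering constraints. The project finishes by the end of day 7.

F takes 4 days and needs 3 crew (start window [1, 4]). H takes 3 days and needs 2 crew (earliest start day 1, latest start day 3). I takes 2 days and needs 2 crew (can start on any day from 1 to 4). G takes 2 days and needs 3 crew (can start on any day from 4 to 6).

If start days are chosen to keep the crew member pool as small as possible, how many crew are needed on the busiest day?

5

Early-start (F@1, H@1, I@1, G@4) gives peak 7: d1:7  d2:7  d3:5  d4:6  d5:3  d6:0  d7:0.
Shift I→4, G→5.
Schedule F@1, H@1, I@4, G@5: d1:5  d2:5  d3:5  d4:5  d5:5  d6:3  d7:0 — peak 5.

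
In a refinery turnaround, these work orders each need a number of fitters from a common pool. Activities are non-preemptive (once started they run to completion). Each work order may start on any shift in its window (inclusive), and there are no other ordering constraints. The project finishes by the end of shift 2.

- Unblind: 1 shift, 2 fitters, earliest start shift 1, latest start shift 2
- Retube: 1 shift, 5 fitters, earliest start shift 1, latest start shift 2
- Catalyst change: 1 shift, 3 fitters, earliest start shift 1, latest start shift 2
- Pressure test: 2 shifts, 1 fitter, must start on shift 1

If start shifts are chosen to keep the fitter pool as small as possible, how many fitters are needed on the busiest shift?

Early-start (Unblind@1, Retube@1, Catalyst change@1, Pressure test@1) gives peak 11: s1:11  s2:1.
Shift Retube→2.
Schedule Unblind@1, Retube@2, Catalyst change@1, Pressure test@1: s1:6  s2:6 — peak 6.
Total fitter-shifts = 12 over 2 shifts ⇒ peak ≥ ⌈12/2⌉ = 6, so 6 is optimal.

6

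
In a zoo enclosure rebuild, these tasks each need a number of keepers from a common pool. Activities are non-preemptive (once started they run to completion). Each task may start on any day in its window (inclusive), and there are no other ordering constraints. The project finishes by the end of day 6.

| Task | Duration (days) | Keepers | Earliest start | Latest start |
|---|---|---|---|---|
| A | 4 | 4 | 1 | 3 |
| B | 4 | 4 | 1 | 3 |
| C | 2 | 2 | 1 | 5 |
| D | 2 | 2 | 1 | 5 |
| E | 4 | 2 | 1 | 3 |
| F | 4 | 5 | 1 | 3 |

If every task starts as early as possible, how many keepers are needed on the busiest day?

19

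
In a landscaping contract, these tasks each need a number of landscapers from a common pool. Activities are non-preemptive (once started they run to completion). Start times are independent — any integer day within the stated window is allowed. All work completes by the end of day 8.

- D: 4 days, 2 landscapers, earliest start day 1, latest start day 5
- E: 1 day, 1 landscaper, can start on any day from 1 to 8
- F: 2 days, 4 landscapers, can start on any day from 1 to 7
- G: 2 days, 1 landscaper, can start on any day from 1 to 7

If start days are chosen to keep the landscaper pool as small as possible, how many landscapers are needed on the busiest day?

Early-start (D@1, E@1, F@1, G@1) gives peak 8: d1:8  d2:7  d3:2  d4:2  d5:0  d6:0  d7:0  d8:0.
Shift F→5.
Schedule D@1, E@1, F@5, G@1: d1:4  d2:3  d3:2  d4:2  d5:4  d6:4  d7:0  d8:0 — peak 4.

4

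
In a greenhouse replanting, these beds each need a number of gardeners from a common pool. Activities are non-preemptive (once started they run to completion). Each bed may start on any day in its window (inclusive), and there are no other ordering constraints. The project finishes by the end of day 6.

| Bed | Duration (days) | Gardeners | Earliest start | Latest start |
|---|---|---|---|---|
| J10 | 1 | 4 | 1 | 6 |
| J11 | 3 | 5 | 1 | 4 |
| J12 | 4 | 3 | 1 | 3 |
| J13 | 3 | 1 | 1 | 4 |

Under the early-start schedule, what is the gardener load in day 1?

At early start, day 1 has: J10, J11, J12, J13.
Demand: 4 + 5 + 3 + 1 = 13.

13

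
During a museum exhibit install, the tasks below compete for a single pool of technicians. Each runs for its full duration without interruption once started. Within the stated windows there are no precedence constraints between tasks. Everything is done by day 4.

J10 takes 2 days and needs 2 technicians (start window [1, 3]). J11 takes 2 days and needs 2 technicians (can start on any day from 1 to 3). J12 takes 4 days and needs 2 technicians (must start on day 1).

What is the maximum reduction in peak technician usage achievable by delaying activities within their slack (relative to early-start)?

2

Early-start peak: d1:6  d2:6  d3:2  d4:2 ⇒ 6.
Leveled (J10@1, J11@3, J12@1): d1:4  d2:4  d3:4  d4:4 ⇒ 4.
Reduction 6 − 4 = 2.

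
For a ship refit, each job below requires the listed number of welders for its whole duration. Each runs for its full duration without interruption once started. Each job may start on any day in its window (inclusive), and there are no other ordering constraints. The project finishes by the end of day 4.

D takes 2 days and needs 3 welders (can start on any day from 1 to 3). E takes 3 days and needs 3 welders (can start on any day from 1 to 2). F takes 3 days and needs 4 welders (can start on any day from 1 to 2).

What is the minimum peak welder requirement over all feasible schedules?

Schedule D@1, E@1, F@1: d1:10  d2:10  d3:7  d4:0 — peak 10.
No arrangement of the 12 feasible schedules does better.

10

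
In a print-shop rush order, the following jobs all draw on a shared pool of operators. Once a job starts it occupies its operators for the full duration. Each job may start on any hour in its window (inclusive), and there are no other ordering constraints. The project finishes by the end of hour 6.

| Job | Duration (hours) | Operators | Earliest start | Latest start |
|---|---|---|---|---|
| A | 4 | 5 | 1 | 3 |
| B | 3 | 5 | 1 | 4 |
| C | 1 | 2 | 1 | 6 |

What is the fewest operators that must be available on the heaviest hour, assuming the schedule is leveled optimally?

Early-start (A@1, B@1, C@1) gives peak 12: h1:12  h2:10  h3:10  h4:5  h5:0  h6:0.
Shift C→4.
Schedule A@1, B@1, C@4: h1:10  h2:10  h3:10  h4:7  h5:0  h6:0 — peak 10.

10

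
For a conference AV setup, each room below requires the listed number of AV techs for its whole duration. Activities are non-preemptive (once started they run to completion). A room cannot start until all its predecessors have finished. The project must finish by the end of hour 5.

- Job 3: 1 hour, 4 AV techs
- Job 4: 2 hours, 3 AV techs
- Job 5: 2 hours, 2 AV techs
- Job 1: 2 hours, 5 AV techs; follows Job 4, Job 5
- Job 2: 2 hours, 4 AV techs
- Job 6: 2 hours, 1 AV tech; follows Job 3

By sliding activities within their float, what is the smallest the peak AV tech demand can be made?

9

Early-start (Job 3@1, Job 4@1, Job 5@1, Job 1@3, Job 2@1, Job 6@2) gives peak 13: h1:13  h2:10  h3:6  h4:5  h5:0.
Shift Job 2→2, Job 6→4.
Schedule Job 3@1, Job 4@1, Job 5@1, Job 1@3, Job 2@2, Job 6@4: h1:9  h2:9  h3:9  h4:6  h5:1 — peak 9.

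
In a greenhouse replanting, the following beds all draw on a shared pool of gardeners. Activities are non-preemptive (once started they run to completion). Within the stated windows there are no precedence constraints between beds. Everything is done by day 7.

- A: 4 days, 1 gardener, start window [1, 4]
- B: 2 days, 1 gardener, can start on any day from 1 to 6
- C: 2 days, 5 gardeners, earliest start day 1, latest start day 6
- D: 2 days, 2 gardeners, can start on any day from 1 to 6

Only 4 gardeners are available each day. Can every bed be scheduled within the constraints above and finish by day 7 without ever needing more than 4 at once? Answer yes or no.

no

The minimum achievable peak is 5; 4 < 5, so no feasible schedule stays within the cap.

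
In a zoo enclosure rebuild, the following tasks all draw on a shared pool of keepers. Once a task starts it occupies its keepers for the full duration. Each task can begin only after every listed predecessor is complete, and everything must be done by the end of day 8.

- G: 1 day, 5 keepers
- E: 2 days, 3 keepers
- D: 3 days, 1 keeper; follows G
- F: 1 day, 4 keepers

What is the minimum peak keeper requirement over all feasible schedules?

Early-start (G@1, E@1, D@2, F@1) gives peak 12: d1:12  d2:4  d3:1  d4:1  d5:0  d6:0  d7:0  d8:0.
Shift E→2, F→4.
Schedule G@1, E@2, D@2, F@4: d1:5  d2:4  d3:4  d4:5  d5:0  d6:0  d7:0  d8:0 — peak 5.

5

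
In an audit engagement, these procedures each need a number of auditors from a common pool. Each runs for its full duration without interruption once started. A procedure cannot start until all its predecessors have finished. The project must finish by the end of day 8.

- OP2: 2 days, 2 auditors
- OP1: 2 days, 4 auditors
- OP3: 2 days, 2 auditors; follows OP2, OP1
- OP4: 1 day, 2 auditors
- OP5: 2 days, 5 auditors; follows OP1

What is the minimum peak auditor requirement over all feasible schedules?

Early-start (OP2@1, OP1@1, OP3@3, OP4@1, OP5@3) gives peak 8: d1:8  d2:6  d3:7  d4:7  d5:0  d6:0  d7:0  d8:0.
Shift OP1→3, OP3→5, OP5→7.
Schedule OP2@1, OP1@3, OP3@5, OP4@1, OP5@7: d1:4  d2:2  d3:4  d4:4  d5:2  d6:2  d7:5  d8:5 — peak 5.

5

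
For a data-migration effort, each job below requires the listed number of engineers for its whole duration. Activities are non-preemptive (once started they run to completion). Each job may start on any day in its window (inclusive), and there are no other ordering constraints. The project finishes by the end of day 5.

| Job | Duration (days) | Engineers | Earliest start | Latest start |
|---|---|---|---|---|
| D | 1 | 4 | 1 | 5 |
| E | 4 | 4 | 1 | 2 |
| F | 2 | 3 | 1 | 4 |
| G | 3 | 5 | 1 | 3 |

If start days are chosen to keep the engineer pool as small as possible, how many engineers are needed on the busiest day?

9

Early-start (D@1, E@1, F@1, G@1) gives peak 16: d1:16  d2:12  d3:9  d4:4  d5:0.
Shift E→2, G→3.
Schedule D@1, E@2, F@1, G@3: d1:7  d2:7  d3:9  d4:9  d5:9 — peak 9.
Total engineer-days = 41 over 5 days ⇒ peak ≥ ⌈41/5⌉ = 9, so 9 is optimal.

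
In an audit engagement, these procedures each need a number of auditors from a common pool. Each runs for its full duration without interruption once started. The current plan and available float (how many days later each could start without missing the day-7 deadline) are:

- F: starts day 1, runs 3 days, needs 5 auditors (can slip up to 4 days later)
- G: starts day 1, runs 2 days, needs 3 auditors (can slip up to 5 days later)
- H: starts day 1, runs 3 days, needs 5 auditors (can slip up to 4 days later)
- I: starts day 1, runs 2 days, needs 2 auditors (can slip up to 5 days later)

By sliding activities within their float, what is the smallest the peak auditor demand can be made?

Early-start (F@1, G@1, H@1, I@1) gives peak 15: d1:15  d2:15  d3:10  d4:0  d5:0  d6:0  d7:0.
Shift H→4, I→3.
Schedule F@1, G@1, H@4, I@3: d1:8  d2:8  d3:7  d4:7  d5:5  d6:5  d7:0 — peak 8.

8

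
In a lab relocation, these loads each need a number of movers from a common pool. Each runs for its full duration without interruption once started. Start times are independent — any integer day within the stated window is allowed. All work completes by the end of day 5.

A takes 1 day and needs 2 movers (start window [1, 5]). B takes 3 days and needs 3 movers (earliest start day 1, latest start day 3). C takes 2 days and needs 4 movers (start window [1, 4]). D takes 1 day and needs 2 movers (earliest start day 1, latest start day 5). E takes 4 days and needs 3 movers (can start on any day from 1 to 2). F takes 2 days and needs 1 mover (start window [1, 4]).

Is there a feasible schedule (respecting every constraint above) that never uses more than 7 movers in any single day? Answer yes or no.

Schedule A@1, B@1, C@4, D@1, E@2, F@2: d1:7  d2:7  d3:7  d4:7  d5:7 — peak 7 ≤ 7.

yes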